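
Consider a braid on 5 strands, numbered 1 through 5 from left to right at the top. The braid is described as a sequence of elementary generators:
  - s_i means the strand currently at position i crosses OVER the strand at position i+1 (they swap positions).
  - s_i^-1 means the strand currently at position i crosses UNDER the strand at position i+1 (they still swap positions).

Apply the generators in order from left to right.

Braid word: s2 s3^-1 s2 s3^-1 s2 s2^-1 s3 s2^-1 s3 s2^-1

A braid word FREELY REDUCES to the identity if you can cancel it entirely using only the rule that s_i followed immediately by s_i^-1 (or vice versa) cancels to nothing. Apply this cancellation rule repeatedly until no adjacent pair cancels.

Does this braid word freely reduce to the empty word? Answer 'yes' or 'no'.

Gen 1 (s2): push. Stack: [s2]
Gen 2 (s3^-1): push. Stack: [s2 s3^-1]
Gen 3 (s2): push. Stack: [s2 s3^-1 s2]
Gen 4 (s3^-1): push. Stack: [s2 s3^-1 s2 s3^-1]
Gen 5 (s2): push. Stack: [s2 s3^-1 s2 s3^-1 s2]
Gen 6 (s2^-1): cancels prior s2. Stack: [s2 s3^-1 s2 s3^-1]
Gen 7 (s3): cancels prior s3^-1. Stack: [s2 s3^-1 s2]
Gen 8 (s2^-1): cancels prior s2. Stack: [s2 s3^-1]
Gen 9 (s3): cancels prior s3^-1. Stack: [s2]
Gen 10 (s2^-1): cancels prior s2. Stack: []
Reduced word: (empty)

Answer: yes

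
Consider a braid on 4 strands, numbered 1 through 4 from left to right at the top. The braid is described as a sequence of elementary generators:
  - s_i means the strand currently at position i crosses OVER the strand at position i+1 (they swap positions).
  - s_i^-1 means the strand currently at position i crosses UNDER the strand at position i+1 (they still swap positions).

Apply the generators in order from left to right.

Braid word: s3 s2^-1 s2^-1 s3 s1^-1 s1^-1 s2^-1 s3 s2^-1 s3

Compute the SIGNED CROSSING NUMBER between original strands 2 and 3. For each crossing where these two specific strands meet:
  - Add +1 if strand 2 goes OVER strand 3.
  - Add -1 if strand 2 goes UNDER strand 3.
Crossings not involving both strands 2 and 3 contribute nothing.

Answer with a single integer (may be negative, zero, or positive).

Gen 1: crossing 3x4. Both 2&3? no. Sum: 0
Gen 2: crossing 2x4. Both 2&3? no. Sum: 0
Gen 3: crossing 4x2. Both 2&3? no. Sum: 0
Gen 4: crossing 4x3. Both 2&3? no. Sum: 0
Gen 5: crossing 1x2. Both 2&3? no. Sum: 0
Gen 6: crossing 2x1. Both 2&3? no. Sum: 0
Gen 7: 2 under 3. Both 2&3? yes. Contrib: -1. Sum: -1
Gen 8: crossing 2x4. Both 2&3? no. Sum: -1
Gen 9: crossing 3x4. Both 2&3? no. Sum: -1
Gen 10: 3 over 2. Both 2&3? yes. Contrib: -1. Sum: -2

Answer: -2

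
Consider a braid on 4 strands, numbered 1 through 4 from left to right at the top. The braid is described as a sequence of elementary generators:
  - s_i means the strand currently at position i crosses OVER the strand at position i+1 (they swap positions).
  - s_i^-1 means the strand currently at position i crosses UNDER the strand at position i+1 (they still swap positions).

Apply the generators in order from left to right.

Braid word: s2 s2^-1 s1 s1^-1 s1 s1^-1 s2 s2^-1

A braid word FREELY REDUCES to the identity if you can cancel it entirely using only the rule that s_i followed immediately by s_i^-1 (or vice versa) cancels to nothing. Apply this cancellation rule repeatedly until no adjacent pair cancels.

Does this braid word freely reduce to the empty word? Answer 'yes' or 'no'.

Answer: yes

Derivation:
Gen 1 (s2): push. Stack: [s2]
Gen 2 (s2^-1): cancels prior s2. Stack: []
Gen 3 (s1): push. Stack: [s1]
Gen 4 (s1^-1): cancels prior s1. Stack: []
Gen 5 (s1): push. Stack: [s1]
Gen 6 (s1^-1): cancels prior s1. Stack: []
Gen 7 (s2): push. Stack: [s2]
Gen 8 (s2^-1): cancels prior s2. Stack: []
Reduced word: (empty)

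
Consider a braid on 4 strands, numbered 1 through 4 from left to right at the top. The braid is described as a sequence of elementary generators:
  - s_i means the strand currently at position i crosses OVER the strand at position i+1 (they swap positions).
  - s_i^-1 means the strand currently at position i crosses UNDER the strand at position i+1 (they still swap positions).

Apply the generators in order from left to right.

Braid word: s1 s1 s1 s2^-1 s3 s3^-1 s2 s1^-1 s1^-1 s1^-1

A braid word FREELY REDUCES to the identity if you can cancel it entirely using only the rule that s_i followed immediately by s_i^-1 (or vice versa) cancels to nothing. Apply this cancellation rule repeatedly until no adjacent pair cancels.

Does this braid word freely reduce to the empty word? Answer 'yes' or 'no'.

Answer: yes

Derivation:
Gen 1 (s1): push. Stack: [s1]
Gen 2 (s1): push. Stack: [s1 s1]
Gen 3 (s1): push. Stack: [s1 s1 s1]
Gen 4 (s2^-1): push. Stack: [s1 s1 s1 s2^-1]
Gen 5 (s3): push. Stack: [s1 s1 s1 s2^-1 s3]
Gen 6 (s3^-1): cancels prior s3. Stack: [s1 s1 s1 s2^-1]
Gen 7 (s2): cancels prior s2^-1. Stack: [s1 s1 s1]
Gen 8 (s1^-1): cancels prior s1. Stack: [s1 s1]
Gen 9 (s1^-1): cancels prior s1. Stack: [s1]
Gen 10 (s1^-1): cancels prior s1. Stack: []
Reduced word: (empty)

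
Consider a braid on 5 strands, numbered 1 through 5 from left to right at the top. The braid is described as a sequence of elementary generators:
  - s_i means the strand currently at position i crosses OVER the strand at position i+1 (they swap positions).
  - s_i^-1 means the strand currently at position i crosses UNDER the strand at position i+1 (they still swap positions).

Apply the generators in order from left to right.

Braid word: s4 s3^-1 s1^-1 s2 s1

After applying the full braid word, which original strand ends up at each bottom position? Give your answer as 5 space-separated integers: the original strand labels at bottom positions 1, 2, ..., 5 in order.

Gen 1 (s4): strand 4 crosses over strand 5. Perm now: [1 2 3 5 4]
Gen 2 (s3^-1): strand 3 crosses under strand 5. Perm now: [1 2 5 3 4]
Gen 3 (s1^-1): strand 1 crosses under strand 2. Perm now: [2 1 5 3 4]
Gen 4 (s2): strand 1 crosses over strand 5. Perm now: [2 5 1 3 4]
Gen 5 (s1): strand 2 crosses over strand 5. Perm now: [5 2 1 3 4]

Answer: 5 2 1 3 4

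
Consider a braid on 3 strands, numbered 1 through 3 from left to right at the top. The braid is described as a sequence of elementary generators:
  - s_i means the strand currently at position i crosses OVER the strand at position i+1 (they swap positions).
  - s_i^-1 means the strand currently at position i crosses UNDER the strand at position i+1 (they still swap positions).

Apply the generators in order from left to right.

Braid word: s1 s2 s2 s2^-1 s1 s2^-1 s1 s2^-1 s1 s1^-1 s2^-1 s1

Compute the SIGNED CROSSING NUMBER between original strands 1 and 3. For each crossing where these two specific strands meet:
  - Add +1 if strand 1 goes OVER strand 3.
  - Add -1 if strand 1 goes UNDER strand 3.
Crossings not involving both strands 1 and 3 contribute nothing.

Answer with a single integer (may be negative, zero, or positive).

Gen 1: crossing 1x2. Both 1&3? no. Sum: 0
Gen 2: 1 over 3. Both 1&3? yes. Contrib: +1. Sum: 1
Gen 3: 3 over 1. Both 1&3? yes. Contrib: -1. Sum: 0
Gen 4: 1 under 3. Both 1&3? yes. Contrib: -1. Sum: -1
Gen 5: crossing 2x3. Both 1&3? no. Sum: -1
Gen 6: crossing 2x1. Both 1&3? no. Sum: -1
Gen 7: 3 over 1. Both 1&3? yes. Contrib: -1. Sum: -2
Gen 8: crossing 3x2. Both 1&3? no. Sum: -2
Gen 9: crossing 1x2. Both 1&3? no. Sum: -2
Gen 10: crossing 2x1. Both 1&3? no. Sum: -2
Gen 11: crossing 2x3. Both 1&3? no. Sum: -2
Gen 12: 1 over 3. Both 1&3? yes. Contrib: +1. Sum: -1

Answer: -1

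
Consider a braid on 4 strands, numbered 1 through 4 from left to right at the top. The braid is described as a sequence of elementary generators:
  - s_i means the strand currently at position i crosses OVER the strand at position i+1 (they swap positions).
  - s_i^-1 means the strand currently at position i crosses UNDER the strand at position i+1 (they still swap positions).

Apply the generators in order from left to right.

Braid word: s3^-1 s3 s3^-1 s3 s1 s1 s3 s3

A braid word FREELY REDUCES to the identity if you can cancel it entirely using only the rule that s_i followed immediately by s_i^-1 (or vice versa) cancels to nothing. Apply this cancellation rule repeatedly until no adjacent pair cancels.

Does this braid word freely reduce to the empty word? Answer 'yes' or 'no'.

Gen 1 (s3^-1): push. Stack: [s3^-1]
Gen 2 (s3): cancels prior s3^-1. Stack: []
Gen 3 (s3^-1): push. Stack: [s3^-1]
Gen 4 (s3): cancels prior s3^-1. Stack: []
Gen 5 (s1): push. Stack: [s1]
Gen 6 (s1): push. Stack: [s1 s1]
Gen 7 (s3): push. Stack: [s1 s1 s3]
Gen 8 (s3): push. Stack: [s1 s1 s3 s3]
Reduced word: s1 s1 s3 s3

Answer: no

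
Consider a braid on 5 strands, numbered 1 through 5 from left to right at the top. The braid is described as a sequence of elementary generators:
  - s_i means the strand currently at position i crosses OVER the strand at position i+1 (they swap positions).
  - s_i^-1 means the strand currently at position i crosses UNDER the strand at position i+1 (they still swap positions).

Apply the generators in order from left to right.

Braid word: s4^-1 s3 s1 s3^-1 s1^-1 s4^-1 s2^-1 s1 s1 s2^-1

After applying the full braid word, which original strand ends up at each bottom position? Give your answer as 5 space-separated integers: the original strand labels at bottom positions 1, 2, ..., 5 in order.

Gen 1 (s4^-1): strand 4 crosses under strand 5. Perm now: [1 2 3 5 4]
Gen 2 (s3): strand 3 crosses over strand 5. Perm now: [1 2 5 3 4]
Gen 3 (s1): strand 1 crosses over strand 2. Perm now: [2 1 5 3 4]
Gen 4 (s3^-1): strand 5 crosses under strand 3. Perm now: [2 1 3 5 4]
Gen 5 (s1^-1): strand 2 crosses under strand 1. Perm now: [1 2 3 5 4]
Gen 6 (s4^-1): strand 5 crosses under strand 4. Perm now: [1 2 3 4 5]
Gen 7 (s2^-1): strand 2 crosses under strand 3. Perm now: [1 3 2 4 5]
Gen 8 (s1): strand 1 crosses over strand 3. Perm now: [3 1 2 4 5]
Gen 9 (s1): strand 3 crosses over strand 1. Perm now: [1 3 2 4 5]
Gen 10 (s2^-1): strand 3 crosses under strand 2. Perm now: [1 2 3 4 5]

Answer: 1 2 3 4 5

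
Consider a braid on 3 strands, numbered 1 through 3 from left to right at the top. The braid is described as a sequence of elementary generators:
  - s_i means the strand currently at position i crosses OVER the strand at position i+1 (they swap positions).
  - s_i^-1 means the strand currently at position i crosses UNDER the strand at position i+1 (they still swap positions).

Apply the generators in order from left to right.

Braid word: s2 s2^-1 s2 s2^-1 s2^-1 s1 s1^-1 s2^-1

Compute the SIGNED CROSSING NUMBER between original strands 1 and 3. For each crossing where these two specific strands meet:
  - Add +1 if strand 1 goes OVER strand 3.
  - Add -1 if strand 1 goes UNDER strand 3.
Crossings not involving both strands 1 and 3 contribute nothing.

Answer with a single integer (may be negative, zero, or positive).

Gen 1: crossing 2x3. Both 1&3? no. Sum: 0
Gen 2: crossing 3x2. Both 1&3? no. Sum: 0
Gen 3: crossing 2x3. Both 1&3? no. Sum: 0
Gen 4: crossing 3x2. Both 1&3? no. Sum: 0
Gen 5: crossing 2x3. Both 1&3? no. Sum: 0
Gen 6: 1 over 3. Both 1&3? yes. Contrib: +1. Sum: 1
Gen 7: 3 under 1. Both 1&3? yes. Contrib: +1. Sum: 2
Gen 8: crossing 3x2. Both 1&3? no. Sum: 2

Answer: 2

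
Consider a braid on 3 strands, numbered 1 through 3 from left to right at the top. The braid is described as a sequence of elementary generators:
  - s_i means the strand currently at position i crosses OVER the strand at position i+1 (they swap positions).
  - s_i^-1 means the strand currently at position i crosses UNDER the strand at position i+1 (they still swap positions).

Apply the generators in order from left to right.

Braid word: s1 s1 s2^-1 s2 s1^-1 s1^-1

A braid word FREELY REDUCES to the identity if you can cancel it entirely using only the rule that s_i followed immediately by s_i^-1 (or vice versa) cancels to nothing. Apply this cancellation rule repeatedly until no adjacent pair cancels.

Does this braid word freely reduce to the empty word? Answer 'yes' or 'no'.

Gen 1 (s1): push. Stack: [s1]
Gen 2 (s1): push. Stack: [s1 s1]
Gen 3 (s2^-1): push. Stack: [s1 s1 s2^-1]
Gen 4 (s2): cancels prior s2^-1. Stack: [s1 s1]
Gen 5 (s1^-1): cancels prior s1. Stack: [s1]
Gen 6 (s1^-1): cancels prior s1. Stack: []
Reduced word: (empty)

Answer: yes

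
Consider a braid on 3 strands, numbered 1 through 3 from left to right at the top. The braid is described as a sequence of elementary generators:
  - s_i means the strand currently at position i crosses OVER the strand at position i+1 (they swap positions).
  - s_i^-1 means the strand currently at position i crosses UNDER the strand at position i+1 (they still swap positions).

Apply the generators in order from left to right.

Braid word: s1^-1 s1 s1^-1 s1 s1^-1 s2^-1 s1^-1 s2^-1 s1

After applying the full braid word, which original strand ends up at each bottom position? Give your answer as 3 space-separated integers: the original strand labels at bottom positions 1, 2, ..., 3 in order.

Answer: 1 3 2

Derivation:
Gen 1 (s1^-1): strand 1 crosses under strand 2. Perm now: [2 1 3]
Gen 2 (s1): strand 2 crosses over strand 1. Perm now: [1 2 3]
Gen 3 (s1^-1): strand 1 crosses under strand 2. Perm now: [2 1 3]
Gen 4 (s1): strand 2 crosses over strand 1. Perm now: [1 2 3]
Gen 5 (s1^-1): strand 1 crosses under strand 2. Perm now: [2 1 3]
Gen 6 (s2^-1): strand 1 crosses under strand 3. Perm now: [2 3 1]
Gen 7 (s1^-1): strand 2 crosses under strand 3. Perm now: [3 2 1]
Gen 8 (s2^-1): strand 2 crosses under strand 1. Perm now: [3 1 2]
Gen 9 (s1): strand 3 crosses over strand 1. Perm now: [1 3 2]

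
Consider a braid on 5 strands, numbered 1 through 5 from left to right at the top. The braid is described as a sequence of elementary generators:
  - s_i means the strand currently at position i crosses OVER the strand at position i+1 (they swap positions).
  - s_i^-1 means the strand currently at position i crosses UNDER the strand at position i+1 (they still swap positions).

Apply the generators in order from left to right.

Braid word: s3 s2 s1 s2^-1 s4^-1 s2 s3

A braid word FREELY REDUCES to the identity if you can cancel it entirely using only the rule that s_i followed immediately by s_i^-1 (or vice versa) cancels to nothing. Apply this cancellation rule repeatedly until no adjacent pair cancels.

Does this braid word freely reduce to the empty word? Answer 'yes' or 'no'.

Answer: no

Derivation:
Gen 1 (s3): push. Stack: [s3]
Gen 2 (s2): push. Stack: [s3 s2]
Gen 3 (s1): push. Stack: [s3 s2 s1]
Gen 4 (s2^-1): push. Stack: [s3 s2 s1 s2^-1]
Gen 5 (s4^-1): push. Stack: [s3 s2 s1 s2^-1 s4^-1]
Gen 6 (s2): push. Stack: [s3 s2 s1 s2^-1 s4^-1 s2]
Gen 7 (s3): push. Stack: [s3 s2 s1 s2^-1 s4^-1 s2 s3]
Reduced word: s3 s2 s1 s2^-1 s4^-1 s2 s3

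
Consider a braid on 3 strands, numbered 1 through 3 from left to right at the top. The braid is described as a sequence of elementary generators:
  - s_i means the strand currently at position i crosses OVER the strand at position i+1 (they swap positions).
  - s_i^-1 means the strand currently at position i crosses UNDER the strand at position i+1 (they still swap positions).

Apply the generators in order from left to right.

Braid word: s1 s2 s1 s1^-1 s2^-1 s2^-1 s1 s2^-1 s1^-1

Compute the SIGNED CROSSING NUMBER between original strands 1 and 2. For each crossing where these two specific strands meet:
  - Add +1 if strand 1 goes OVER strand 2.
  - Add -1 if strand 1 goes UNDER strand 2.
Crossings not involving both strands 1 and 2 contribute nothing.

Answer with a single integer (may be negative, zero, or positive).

Gen 1: 1 over 2. Both 1&2? yes. Contrib: +1. Sum: 1
Gen 2: crossing 1x3. Both 1&2? no. Sum: 1
Gen 3: crossing 2x3. Both 1&2? no. Sum: 1
Gen 4: crossing 3x2. Both 1&2? no. Sum: 1
Gen 5: crossing 3x1. Both 1&2? no. Sum: 1
Gen 6: crossing 1x3. Both 1&2? no. Sum: 1
Gen 7: crossing 2x3. Both 1&2? no. Sum: 1
Gen 8: 2 under 1. Both 1&2? yes. Contrib: +1. Sum: 2
Gen 9: crossing 3x1. Both 1&2? no. Sum: 2

Answer: 2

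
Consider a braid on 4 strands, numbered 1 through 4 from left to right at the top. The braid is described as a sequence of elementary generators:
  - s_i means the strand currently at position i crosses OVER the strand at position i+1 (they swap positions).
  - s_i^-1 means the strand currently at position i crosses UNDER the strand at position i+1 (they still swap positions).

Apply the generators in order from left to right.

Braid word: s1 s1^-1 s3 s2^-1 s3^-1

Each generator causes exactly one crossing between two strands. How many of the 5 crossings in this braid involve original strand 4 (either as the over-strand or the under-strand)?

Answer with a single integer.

Gen 1: crossing 1x2. Involves strand 4? no. Count so far: 0
Gen 2: crossing 2x1. Involves strand 4? no. Count so far: 0
Gen 3: crossing 3x4. Involves strand 4? yes. Count so far: 1
Gen 4: crossing 2x4. Involves strand 4? yes. Count so far: 2
Gen 5: crossing 2x3. Involves strand 4? no. Count so far: 2

Answer: 2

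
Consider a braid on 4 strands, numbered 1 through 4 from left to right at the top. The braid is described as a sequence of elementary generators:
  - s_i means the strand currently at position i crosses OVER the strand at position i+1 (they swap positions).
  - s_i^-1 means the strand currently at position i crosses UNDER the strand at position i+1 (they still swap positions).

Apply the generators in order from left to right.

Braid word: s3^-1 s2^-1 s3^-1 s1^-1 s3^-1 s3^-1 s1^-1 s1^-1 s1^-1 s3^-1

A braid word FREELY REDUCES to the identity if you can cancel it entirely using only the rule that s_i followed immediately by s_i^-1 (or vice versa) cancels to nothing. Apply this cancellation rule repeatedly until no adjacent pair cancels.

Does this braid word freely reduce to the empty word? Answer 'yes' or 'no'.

Gen 1 (s3^-1): push. Stack: [s3^-1]
Gen 2 (s2^-1): push. Stack: [s3^-1 s2^-1]
Gen 3 (s3^-1): push. Stack: [s3^-1 s2^-1 s3^-1]
Gen 4 (s1^-1): push. Stack: [s3^-1 s2^-1 s3^-1 s1^-1]
Gen 5 (s3^-1): push. Stack: [s3^-1 s2^-1 s3^-1 s1^-1 s3^-1]
Gen 6 (s3^-1): push. Stack: [s3^-1 s2^-1 s3^-1 s1^-1 s3^-1 s3^-1]
Gen 7 (s1^-1): push. Stack: [s3^-1 s2^-1 s3^-1 s1^-1 s3^-1 s3^-1 s1^-1]
Gen 8 (s1^-1): push. Stack: [s3^-1 s2^-1 s3^-1 s1^-1 s3^-1 s3^-1 s1^-1 s1^-1]
Gen 9 (s1^-1): push. Stack: [s3^-1 s2^-1 s3^-1 s1^-1 s3^-1 s3^-1 s1^-1 s1^-1 s1^-1]
Gen 10 (s3^-1): push. Stack: [s3^-1 s2^-1 s3^-1 s1^-1 s3^-1 s3^-1 s1^-1 s1^-1 s1^-1 s3^-1]
Reduced word: s3^-1 s2^-1 s3^-1 s1^-1 s3^-1 s3^-1 s1^-1 s1^-1 s1^-1 s3^-1

Answer: no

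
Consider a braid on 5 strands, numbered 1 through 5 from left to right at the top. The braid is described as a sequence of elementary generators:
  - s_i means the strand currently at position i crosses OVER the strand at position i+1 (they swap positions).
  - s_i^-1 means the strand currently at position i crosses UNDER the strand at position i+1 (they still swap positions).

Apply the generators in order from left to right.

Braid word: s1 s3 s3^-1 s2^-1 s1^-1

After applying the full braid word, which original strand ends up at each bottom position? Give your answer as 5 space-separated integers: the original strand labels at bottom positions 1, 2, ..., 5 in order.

Answer: 3 2 1 4 5

Derivation:
Gen 1 (s1): strand 1 crosses over strand 2. Perm now: [2 1 3 4 5]
Gen 2 (s3): strand 3 crosses over strand 4. Perm now: [2 1 4 3 5]
Gen 3 (s3^-1): strand 4 crosses under strand 3. Perm now: [2 1 3 4 5]
Gen 4 (s2^-1): strand 1 crosses under strand 3. Perm now: [2 3 1 4 5]
Gen 5 (s1^-1): strand 2 crosses under strand 3. Perm now: [3 2 1 4 5]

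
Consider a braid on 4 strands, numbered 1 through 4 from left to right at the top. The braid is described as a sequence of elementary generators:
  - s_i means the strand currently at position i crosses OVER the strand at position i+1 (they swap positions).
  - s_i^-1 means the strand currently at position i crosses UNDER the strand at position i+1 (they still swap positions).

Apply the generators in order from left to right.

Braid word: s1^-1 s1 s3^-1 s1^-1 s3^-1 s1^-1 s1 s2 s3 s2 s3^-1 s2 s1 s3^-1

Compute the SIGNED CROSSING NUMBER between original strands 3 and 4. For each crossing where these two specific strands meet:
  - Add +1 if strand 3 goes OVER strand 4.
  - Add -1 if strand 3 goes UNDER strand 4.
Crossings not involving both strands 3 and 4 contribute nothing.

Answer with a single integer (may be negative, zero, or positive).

Gen 1: crossing 1x2. Both 3&4? no. Sum: 0
Gen 2: crossing 2x1. Both 3&4? no. Sum: 0
Gen 3: 3 under 4. Both 3&4? yes. Contrib: -1. Sum: -1
Gen 4: crossing 1x2. Both 3&4? no. Sum: -1
Gen 5: 4 under 3. Both 3&4? yes. Contrib: +1. Sum: 0
Gen 6: crossing 2x1. Both 3&4? no. Sum: 0
Gen 7: crossing 1x2. Both 3&4? no. Sum: 0
Gen 8: crossing 1x3. Both 3&4? no. Sum: 0
Gen 9: crossing 1x4. Both 3&4? no. Sum: 0
Gen 10: 3 over 4. Both 3&4? yes. Contrib: +1. Sum: 1
Gen 11: crossing 3x1. Both 3&4? no. Sum: 1
Gen 12: crossing 4x1. Both 3&4? no. Sum: 1
Gen 13: crossing 2x1. Both 3&4? no. Sum: 1
Gen 14: 4 under 3. Both 3&4? yes. Contrib: +1. Sum: 2

Answer: 2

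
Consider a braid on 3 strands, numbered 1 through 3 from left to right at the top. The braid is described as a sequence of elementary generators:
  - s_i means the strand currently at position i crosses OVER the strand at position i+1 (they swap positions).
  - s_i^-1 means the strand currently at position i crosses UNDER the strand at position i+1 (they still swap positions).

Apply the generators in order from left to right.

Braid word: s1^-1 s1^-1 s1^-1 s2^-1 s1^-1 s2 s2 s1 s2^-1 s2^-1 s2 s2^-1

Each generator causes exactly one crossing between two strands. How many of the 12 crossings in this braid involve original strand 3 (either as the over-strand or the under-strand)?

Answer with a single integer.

Gen 1: crossing 1x2. Involves strand 3? no. Count so far: 0
Gen 2: crossing 2x1. Involves strand 3? no. Count so far: 0
Gen 3: crossing 1x2. Involves strand 3? no. Count so far: 0
Gen 4: crossing 1x3. Involves strand 3? yes. Count so far: 1
Gen 5: crossing 2x3. Involves strand 3? yes. Count so far: 2
Gen 6: crossing 2x1. Involves strand 3? no. Count so far: 2
Gen 7: crossing 1x2. Involves strand 3? no. Count so far: 2
Gen 8: crossing 3x2. Involves strand 3? yes. Count so far: 3
Gen 9: crossing 3x1. Involves strand 3? yes. Count so far: 4
Gen 10: crossing 1x3. Involves strand 3? yes. Count so far: 5
Gen 11: crossing 3x1. Involves strand 3? yes. Count so far: 6
Gen 12: crossing 1x3. Involves strand 3? yes. Count so far: 7

Answer: 7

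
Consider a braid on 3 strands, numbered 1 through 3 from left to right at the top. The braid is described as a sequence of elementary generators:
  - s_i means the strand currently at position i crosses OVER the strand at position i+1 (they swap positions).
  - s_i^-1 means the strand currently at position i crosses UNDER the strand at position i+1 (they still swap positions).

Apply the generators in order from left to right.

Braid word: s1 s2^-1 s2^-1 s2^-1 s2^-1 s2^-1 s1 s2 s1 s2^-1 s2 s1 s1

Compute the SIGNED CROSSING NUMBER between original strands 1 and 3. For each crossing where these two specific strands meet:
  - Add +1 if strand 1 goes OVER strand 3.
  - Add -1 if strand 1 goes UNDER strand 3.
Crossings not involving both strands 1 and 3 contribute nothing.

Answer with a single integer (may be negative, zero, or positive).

Answer: -2

Derivation:
Gen 1: crossing 1x2. Both 1&3? no. Sum: 0
Gen 2: 1 under 3. Both 1&3? yes. Contrib: -1. Sum: -1
Gen 3: 3 under 1. Both 1&3? yes. Contrib: +1. Sum: 0
Gen 4: 1 under 3. Both 1&3? yes. Contrib: -1. Sum: -1
Gen 5: 3 under 1. Both 1&3? yes. Contrib: +1. Sum: 0
Gen 6: 1 under 3. Both 1&3? yes. Contrib: -1. Sum: -1
Gen 7: crossing 2x3. Both 1&3? no. Sum: -1
Gen 8: crossing 2x1. Both 1&3? no. Sum: -1
Gen 9: 3 over 1. Both 1&3? yes. Contrib: -1. Sum: -2
Gen 10: crossing 3x2. Both 1&3? no. Sum: -2
Gen 11: crossing 2x3. Both 1&3? no. Sum: -2
Gen 12: 1 over 3. Both 1&3? yes. Contrib: +1. Sum: -1
Gen 13: 3 over 1. Both 1&3? yes. Contrib: -1. Sum: -2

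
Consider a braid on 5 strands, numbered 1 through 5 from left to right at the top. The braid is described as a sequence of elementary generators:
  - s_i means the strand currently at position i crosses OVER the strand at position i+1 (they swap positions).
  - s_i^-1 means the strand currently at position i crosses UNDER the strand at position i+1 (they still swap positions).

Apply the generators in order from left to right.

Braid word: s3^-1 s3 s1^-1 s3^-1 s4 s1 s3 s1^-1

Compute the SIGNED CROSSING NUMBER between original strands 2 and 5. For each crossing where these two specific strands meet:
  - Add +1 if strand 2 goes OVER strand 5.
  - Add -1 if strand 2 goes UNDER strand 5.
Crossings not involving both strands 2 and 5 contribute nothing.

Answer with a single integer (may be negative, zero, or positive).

Gen 1: crossing 3x4. Both 2&5? no. Sum: 0
Gen 2: crossing 4x3. Both 2&5? no. Sum: 0
Gen 3: crossing 1x2. Both 2&5? no. Sum: 0
Gen 4: crossing 3x4. Both 2&5? no. Sum: 0
Gen 5: crossing 3x5. Both 2&5? no. Sum: 0
Gen 6: crossing 2x1. Both 2&5? no. Sum: 0
Gen 7: crossing 4x5. Both 2&5? no. Sum: 0
Gen 8: crossing 1x2. Both 2&5? no. Sum: 0

Answer: 0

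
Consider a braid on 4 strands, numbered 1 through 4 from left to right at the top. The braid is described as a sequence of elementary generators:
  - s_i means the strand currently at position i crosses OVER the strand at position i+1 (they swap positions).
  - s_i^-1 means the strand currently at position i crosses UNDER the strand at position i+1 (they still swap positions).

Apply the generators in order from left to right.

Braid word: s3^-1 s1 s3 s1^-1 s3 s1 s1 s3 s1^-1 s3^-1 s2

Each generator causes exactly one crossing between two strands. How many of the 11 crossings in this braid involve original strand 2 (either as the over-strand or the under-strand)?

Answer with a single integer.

Answer: 5

Derivation:
Gen 1: crossing 3x4. Involves strand 2? no. Count so far: 0
Gen 2: crossing 1x2. Involves strand 2? yes. Count so far: 1
Gen 3: crossing 4x3. Involves strand 2? no. Count so far: 1
Gen 4: crossing 2x1. Involves strand 2? yes. Count so far: 2
Gen 5: crossing 3x4. Involves strand 2? no. Count so far: 2
Gen 6: crossing 1x2. Involves strand 2? yes. Count so far: 3
Gen 7: crossing 2x1. Involves strand 2? yes. Count so far: 4
Gen 8: crossing 4x3. Involves strand 2? no. Count so far: 4
Gen 9: crossing 1x2. Involves strand 2? yes. Count so far: 5
Gen 10: crossing 3x4. Involves strand 2? no. Count so far: 5
Gen 11: crossing 1x4. Involves strand 2? no. Count so far: 5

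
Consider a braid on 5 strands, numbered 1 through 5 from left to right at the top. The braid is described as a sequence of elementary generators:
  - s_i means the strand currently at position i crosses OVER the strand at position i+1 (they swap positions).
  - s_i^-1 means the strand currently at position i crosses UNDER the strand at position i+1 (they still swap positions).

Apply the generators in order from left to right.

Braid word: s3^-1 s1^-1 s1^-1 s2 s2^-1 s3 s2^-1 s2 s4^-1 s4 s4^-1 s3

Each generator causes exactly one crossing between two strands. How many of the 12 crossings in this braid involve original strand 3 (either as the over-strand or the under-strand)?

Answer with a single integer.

Gen 1: crossing 3x4. Involves strand 3? yes. Count so far: 1
Gen 2: crossing 1x2. Involves strand 3? no. Count so far: 1
Gen 3: crossing 2x1. Involves strand 3? no. Count so far: 1
Gen 4: crossing 2x4. Involves strand 3? no. Count so far: 1
Gen 5: crossing 4x2. Involves strand 3? no. Count so far: 1
Gen 6: crossing 4x3. Involves strand 3? yes. Count so far: 2
Gen 7: crossing 2x3. Involves strand 3? yes. Count so far: 3
Gen 8: crossing 3x2. Involves strand 3? yes. Count so far: 4
Gen 9: crossing 4x5. Involves strand 3? no. Count so far: 4
Gen 10: crossing 5x4. Involves strand 3? no. Count so far: 4
Gen 11: crossing 4x5. Involves strand 3? no. Count so far: 4
Gen 12: crossing 3x5. Involves strand 3? yes. Count so far: 5

Answer: 5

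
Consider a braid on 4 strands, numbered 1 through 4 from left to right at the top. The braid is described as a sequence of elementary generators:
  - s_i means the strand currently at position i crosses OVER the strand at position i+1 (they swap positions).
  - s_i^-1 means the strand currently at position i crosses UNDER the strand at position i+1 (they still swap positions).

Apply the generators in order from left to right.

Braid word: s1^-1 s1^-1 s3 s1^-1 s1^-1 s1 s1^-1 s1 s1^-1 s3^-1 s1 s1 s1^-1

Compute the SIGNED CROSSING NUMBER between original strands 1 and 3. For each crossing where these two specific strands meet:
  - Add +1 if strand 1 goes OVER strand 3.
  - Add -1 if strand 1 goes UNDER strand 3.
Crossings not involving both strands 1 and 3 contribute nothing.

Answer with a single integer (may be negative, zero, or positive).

Gen 1: crossing 1x2. Both 1&3? no. Sum: 0
Gen 2: crossing 2x1. Both 1&3? no. Sum: 0
Gen 3: crossing 3x4. Both 1&3? no. Sum: 0
Gen 4: crossing 1x2. Both 1&3? no. Sum: 0
Gen 5: crossing 2x1. Both 1&3? no. Sum: 0
Gen 6: crossing 1x2. Both 1&3? no. Sum: 0
Gen 7: crossing 2x1. Both 1&3? no. Sum: 0
Gen 8: crossing 1x2. Both 1&3? no. Sum: 0
Gen 9: crossing 2x1. Both 1&3? no. Sum: 0
Gen 10: crossing 4x3. Both 1&3? no. Sum: 0
Gen 11: crossing 1x2. Both 1&3? no. Sum: 0
Gen 12: crossing 2x1. Both 1&3? no. Sum: 0
Gen 13: crossing 1x2. Both 1&3? no. Sum: 0

Answer: 0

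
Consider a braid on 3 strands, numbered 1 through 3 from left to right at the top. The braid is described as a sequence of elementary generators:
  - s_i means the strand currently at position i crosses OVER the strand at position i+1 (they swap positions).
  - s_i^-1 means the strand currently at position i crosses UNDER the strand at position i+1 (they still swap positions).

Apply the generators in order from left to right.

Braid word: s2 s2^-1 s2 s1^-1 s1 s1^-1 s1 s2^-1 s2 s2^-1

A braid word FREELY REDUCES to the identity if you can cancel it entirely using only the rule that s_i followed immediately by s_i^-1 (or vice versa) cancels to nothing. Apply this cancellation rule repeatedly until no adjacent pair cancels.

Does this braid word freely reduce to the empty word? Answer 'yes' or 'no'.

Gen 1 (s2): push. Stack: [s2]
Gen 2 (s2^-1): cancels prior s2. Stack: []
Gen 3 (s2): push. Stack: [s2]
Gen 4 (s1^-1): push. Stack: [s2 s1^-1]
Gen 5 (s1): cancels prior s1^-1. Stack: [s2]
Gen 6 (s1^-1): push. Stack: [s2 s1^-1]
Gen 7 (s1): cancels prior s1^-1. Stack: [s2]
Gen 8 (s2^-1): cancels prior s2. Stack: []
Gen 9 (s2): push. Stack: [s2]
Gen 10 (s2^-1): cancels prior s2. Stack: []
Reduced word: (empty)

Answer: yes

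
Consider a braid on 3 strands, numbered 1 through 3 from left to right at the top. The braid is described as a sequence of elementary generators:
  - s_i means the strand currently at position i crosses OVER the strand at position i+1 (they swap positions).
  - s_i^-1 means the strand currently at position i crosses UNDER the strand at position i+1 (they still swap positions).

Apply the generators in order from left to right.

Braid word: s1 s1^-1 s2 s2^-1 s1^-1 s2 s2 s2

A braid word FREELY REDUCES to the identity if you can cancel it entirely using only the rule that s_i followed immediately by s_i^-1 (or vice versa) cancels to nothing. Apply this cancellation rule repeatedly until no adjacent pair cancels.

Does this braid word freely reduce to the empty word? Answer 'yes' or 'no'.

Gen 1 (s1): push. Stack: [s1]
Gen 2 (s1^-1): cancels prior s1. Stack: []
Gen 3 (s2): push. Stack: [s2]
Gen 4 (s2^-1): cancels prior s2. Stack: []
Gen 5 (s1^-1): push. Stack: [s1^-1]
Gen 6 (s2): push. Stack: [s1^-1 s2]
Gen 7 (s2): push. Stack: [s1^-1 s2 s2]
Gen 8 (s2): push. Stack: [s1^-1 s2 s2 s2]
Reduced word: s1^-1 s2 s2 s2

Answer: no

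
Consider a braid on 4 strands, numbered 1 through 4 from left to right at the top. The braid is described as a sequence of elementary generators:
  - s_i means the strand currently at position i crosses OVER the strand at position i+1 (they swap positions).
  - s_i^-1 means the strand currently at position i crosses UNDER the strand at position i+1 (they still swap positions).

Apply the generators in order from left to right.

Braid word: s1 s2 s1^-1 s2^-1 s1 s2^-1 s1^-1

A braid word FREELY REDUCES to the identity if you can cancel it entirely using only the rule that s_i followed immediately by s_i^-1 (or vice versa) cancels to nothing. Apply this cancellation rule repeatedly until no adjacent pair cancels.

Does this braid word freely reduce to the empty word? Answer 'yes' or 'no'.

Answer: no

Derivation:
Gen 1 (s1): push. Stack: [s1]
Gen 2 (s2): push. Stack: [s1 s2]
Gen 3 (s1^-1): push. Stack: [s1 s2 s1^-1]
Gen 4 (s2^-1): push. Stack: [s1 s2 s1^-1 s2^-1]
Gen 5 (s1): push. Stack: [s1 s2 s1^-1 s2^-1 s1]
Gen 6 (s2^-1): push. Stack: [s1 s2 s1^-1 s2^-1 s1 s2^-1]
Gen 7 (s1^-1): push. Stack: [s1 s2 s1^-1 s2^-1 s1 s2^-1 s1^-1]
Reduced word: s1 s2 s1^-1 s2^-1 s1 s2^-1 s1^-1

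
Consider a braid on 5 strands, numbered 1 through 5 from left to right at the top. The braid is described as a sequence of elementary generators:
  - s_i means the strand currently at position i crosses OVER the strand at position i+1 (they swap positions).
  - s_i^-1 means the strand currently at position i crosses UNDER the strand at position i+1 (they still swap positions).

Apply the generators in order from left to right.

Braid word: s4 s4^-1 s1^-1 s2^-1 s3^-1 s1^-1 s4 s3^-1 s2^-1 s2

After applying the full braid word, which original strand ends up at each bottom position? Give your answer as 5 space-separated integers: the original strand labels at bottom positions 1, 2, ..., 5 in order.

Gen 1 (s4): strand 4 crosses over strand 5. Perm now: [1 2 3 5 4]
Gen 2 (s4^-1): strand 5 crosses under strand 4. Perm now: [1 2 3 4 5]
Gen 3 (s1^-1): strand 1 crosses under strand 2. Perm now: [2 1 3 4 5]
Gen 4 (s2^-1): strand 1 crosses under strand 3. Perm now: [2 3 1 4 5]
Gen 5 (s3^-1): strand 1 crosses under strand 4. Perm now: [2 3 4 1 5]
Gen 6 (s1^-1): strand 2 crosses under strand 3. Perm now: [3 2 4 1 5]
Gen 7 (s4): strand 1 crosses over strand 5. Perm now: [3 2 4 5 1]
Gen 8 (s3^-1): strand 4 crosses under strand 5. Perm now: [3 2 5 4 1]
Gen 9 (s2^-1): strand 2 crosses under strand 5. Perm now: [3 5 2 4 1]
Gen 10 (s2): strand 5 crosses over strand 2. Perm now: [3 2 5 4 1]

Answer: 3 2 5 4 1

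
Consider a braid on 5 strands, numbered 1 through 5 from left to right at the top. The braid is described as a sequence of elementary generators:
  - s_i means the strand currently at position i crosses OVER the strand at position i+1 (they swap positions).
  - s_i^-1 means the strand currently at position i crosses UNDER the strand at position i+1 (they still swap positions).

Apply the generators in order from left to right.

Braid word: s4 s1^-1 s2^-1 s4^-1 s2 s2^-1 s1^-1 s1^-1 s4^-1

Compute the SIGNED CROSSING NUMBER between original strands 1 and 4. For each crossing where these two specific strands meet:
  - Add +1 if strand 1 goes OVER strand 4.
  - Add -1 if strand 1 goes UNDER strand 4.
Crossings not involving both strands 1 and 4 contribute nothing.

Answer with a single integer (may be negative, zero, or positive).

Gen 1: crossing 4x5. Both 1&4? no. Sum: 0
Gen 2: crossing 1x2. Both 1&4? no. Sum: 0
Gen 3: crossing 1x3. Both 1&4? no. Sum: 0
Gen 4: crossing 5x4. Both 1&4? no. Sum: 0
Gen 5: crossing 3x1. Both 1&4? no. Sum: 0
Gen 6: crossing 1x3. Both 1&4? no. Sum: 0
Gen 7: crossing 2x3. Both 1&4? no. Sum: 0
Gen 8: crossing 3x2. Both 1&4? no. Sum: 0
Gen 9: crossing 4x5. Both 1&4? no. Sum: 0

Answer: 0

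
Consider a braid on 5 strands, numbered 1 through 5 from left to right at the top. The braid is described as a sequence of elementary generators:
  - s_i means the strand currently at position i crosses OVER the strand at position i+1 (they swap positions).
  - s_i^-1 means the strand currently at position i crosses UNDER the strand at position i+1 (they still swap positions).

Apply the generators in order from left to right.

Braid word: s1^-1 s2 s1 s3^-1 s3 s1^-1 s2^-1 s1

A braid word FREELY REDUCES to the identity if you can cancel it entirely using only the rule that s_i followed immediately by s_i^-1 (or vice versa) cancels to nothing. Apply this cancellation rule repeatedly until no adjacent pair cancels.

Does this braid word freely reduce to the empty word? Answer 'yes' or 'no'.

Answer: yes

Derivation:
Gen 1 (s1^-1): push. Stack: [s1^-1]
Gen 2 (s2): push. Stack: [s1^-1 s2]
Gen 3 (s1): push. Stack: [s1^-1 s2 s1]
Gen 4 (s3^-1): push. Stack: [s1^-1 s2 s1 s3^-1]
Gen 5 (s3): cancels prior s3^-1. Stack: [s1^-1 s2 s1]
Gen 6 (s1^-1): cancels prior s1. Stack: [s1^-1 s2]
Gen 7 (s2^-1): cancels prior s2. Stack: [s1^-1]
Gen 8 (s1): cancels prior s1^-1. Stack: []
Reduced word: (empty)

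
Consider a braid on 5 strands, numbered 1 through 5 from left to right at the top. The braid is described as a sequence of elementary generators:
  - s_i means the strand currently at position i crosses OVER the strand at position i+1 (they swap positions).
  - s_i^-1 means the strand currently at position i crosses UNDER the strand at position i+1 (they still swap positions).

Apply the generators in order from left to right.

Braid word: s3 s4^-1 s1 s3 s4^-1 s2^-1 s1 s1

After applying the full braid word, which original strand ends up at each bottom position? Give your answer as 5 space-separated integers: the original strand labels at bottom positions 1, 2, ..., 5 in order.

Gen 1 (s3): strand 3 crosses over strand 4. Perm now: [1 2 4 3 5]
Gen 2 (s4^-1): strand 3 crosses under strand 5. Perm now: [1 2 4 5 3]
Gen 3 (s1): strand 1 crosses over strand 2. Perm now: [2 1 4 5 3]
Gen 4 (s3): strand 4 crosses over strand 5. Perm now: [2 1 5 4 3]
Gen 5 (s4^-1): strand 4 crosses under strand 3. Perm now: [2 1 5 3 4]
Gen 6 (s2^-1): strand 1 crosses under strand 5. Perm now: [2 5 1 3 4]
Gen 7 (s1): strand 2 crosses over strand 5. Perm now: [5 2 1 3 4]
Gen 8 (s1): strand 5 crosses over strand 2. Perm now: [2 5 1 3 4]

Answer: 2 5 1 3 4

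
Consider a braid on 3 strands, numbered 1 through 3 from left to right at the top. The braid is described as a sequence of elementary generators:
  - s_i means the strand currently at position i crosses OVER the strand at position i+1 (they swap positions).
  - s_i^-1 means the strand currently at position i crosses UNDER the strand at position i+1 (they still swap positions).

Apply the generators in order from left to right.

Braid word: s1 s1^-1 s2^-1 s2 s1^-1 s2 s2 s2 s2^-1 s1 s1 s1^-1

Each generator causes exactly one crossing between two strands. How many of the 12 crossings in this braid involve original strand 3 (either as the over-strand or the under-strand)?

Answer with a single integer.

Answer: 6

Derivation:
Gen 1: crossing 1x2. Involves strand 3? no. Count so far: 0
Gen 2: crossing 2x1. Involves strand 3? no. Count so far: 0
Gen 3: crossing 2x3. Involves strand 3? yes. Count so far: 1
Gen 4: crossing 3x2. Involves strand 3? yes. Count so far: 2
Gen 5: crossing 1x2. Involves strand 3? no. Count so far: 2
Gen 6: crossing 1x3. Involves strand 3? yes. Count so far: 3
Gen 7: crossing 3x1. Involves strand 3? yes. Count so far: 4
Gen 8: crossing 1x3. Involves strand 3? yes. Count so far: 5
Gen 9: crossing 3x1. Involves strand 3? yes. Count so far: 6
Gen 10: crossing 2x1. Involves strand 3? no. Count so far: 6
Gen 11: crossing 1x2. Involves strand 3? no. Count so far: 6
Gen 12: crossing 2x1. Involves strand 3? no. Count so far: 6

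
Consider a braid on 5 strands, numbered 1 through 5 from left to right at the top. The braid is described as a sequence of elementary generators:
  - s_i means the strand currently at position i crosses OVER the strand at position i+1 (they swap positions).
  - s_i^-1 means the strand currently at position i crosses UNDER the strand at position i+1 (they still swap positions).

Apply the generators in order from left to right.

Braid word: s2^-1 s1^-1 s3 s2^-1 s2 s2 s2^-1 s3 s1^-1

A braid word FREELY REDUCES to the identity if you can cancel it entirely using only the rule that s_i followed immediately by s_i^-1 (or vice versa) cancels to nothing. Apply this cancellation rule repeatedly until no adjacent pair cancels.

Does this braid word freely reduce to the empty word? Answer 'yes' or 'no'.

Answer: no

Derivation:
Gen 1 (s2^-1): push. Stack: [s2^-1]
Gen 2 (s1^-1): push. Stack: [s2^-1 s1^-1]
Gen 3 (s3): push. Stack: [s2^-1 s1^-1 s3]
Gen 4 (s2^-1): push. Stack: [s2^-1 s1^-1 s3 s2^-1]
Gen 5 (s2): cancels prior s2^-1. Stack: [s2^-1 s1^-1 s3]
Gen 6 (s2): push. Stack: [s2^-1 s1^-1 s3 s2]
Gen 7 (s2^-1): cancels prior s2. Stack: [s2^-1 s1^-1 s3]
Gen 8 (s3): push. Stack: [s2^-1 s1^-1 s3 s3]
Gen 9 (s1^-1): push. Stack: [s2^-1 s1^-1 s3 s3 s1^-1]
Reduced word: s2^-1 s1^-1 s3 s3 s1^-1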